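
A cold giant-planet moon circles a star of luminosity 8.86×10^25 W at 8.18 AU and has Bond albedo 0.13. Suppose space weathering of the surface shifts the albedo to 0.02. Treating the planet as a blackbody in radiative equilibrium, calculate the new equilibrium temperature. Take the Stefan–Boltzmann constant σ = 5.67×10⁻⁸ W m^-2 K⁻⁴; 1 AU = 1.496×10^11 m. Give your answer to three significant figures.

67.2 kelvin

Orbital distance: d = 8.18 AU = 1.224×10^12 m.
Flux at the orbit: S = L/(4πd²) = 8.86×10^25/(4π·(1.22×10^12)²) = 4.708 W m^-2.
New equilibrium: T₂ = [(1−0.02)·4.708/(4σ)]^(1/4) = 67.16 K.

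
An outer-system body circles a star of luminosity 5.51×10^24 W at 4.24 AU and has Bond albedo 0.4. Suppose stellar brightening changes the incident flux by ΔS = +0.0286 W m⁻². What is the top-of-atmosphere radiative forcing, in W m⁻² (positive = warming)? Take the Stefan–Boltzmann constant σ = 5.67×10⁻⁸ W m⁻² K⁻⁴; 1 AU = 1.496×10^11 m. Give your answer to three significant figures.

d = 4.24 × 1.496×10^11 m = 6.343×10^11 m.
Flux at the orbit: S = L/(4πd²) = 5.51×10^24/(4π·(6.34×10^11)²) = 1.090 W m⁻².
TOA radiative forcing: ΔF = (1−α)ΔS/4 = 0.6·(+0.0286)/4 = 0.004290 W m⁻².

0.00429 W m⁻²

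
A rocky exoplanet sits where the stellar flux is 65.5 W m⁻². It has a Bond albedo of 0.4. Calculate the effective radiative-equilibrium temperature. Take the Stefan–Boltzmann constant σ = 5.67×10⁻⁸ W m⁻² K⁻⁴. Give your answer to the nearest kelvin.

115 K

The planet absorbs (1−α)S over its disc πR² and re-emits over 4πR², so the mean absorbed flux is (1−0.4)·65.50/4 = 9.825 W m⁻².
Set σT⁴ = 9.825 → T = (9.825/σ)^(1/4) = 114.7 K.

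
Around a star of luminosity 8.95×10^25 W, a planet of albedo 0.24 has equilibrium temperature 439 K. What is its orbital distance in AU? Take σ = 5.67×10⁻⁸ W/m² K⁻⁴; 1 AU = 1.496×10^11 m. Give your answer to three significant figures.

Required flux: S = 4σT⁴/(1−α) = 11080 W/m².
Then d = [L/(4πS)]^(1/2) = 2.535×10^10 m, i.e. 0.1694 AU.

0.169 AU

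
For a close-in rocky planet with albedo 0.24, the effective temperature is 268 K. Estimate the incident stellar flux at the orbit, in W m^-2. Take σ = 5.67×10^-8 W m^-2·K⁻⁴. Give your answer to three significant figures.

1540 W m^-2

From S(1−α)/4 = σT⁴: S = 4σT⁴/(1−α).
The emitted flux is σT⁴ = 292.5 W m^-2.
S = 4·292.5/0.76 = 1539 W m^-2.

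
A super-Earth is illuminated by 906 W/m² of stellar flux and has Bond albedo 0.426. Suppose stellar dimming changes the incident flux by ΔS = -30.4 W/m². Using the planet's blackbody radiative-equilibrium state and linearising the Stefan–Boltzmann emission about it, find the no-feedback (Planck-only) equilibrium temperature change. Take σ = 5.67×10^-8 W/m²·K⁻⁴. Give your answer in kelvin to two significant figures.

-1.8 K

Unperturbed T_e = [906.0·(1−0.426)/(4σ)]^¼ = 218.8 K.
Only a fraction (1−α) is absorbed and it's spread over 4πR², so ΔF = (1−α)ΔS/4 = -4.362 W/m².
Planck response: λ_P = 4σT_e³ = 4·5.67×10⁻⁸·(218.8)³ = 2.377 W/m²/K.
ΔT₀ = ΔF/λ_P = -4.362/2.377 = -1.84 K.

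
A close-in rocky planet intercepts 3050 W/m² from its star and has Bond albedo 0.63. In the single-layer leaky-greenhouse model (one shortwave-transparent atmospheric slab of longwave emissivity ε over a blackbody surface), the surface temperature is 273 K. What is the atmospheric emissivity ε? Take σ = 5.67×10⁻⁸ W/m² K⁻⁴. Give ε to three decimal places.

0.208

First, T_e = [3050·(1−0.63)/(4σ)]^(1/4) = 265.6 K.
Inverting T_s⁴ = 2T_e⁴/(2−ε): (T_e/T_s)⁴ = 0.8958, so ε = 2(1 − 0.8958) = 0.2084.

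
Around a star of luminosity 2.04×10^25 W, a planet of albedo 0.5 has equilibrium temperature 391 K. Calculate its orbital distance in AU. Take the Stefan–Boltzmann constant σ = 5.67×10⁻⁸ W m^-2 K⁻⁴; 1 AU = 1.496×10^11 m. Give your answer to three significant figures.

0.0827 AU

Energy balance gives S = 4σT⁴/(1−α) = 10600 W m^-2.
Then d = [L/(4πS)]^(1/2) = 1.237×10^10 m, i.e. 0.08272 AU.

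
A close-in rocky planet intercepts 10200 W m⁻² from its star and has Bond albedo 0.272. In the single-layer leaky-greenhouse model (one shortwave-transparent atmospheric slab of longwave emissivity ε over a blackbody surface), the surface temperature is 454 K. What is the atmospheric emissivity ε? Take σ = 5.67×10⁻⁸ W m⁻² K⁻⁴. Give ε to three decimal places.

TOA balance gives T_e = 425.4 K.
Since (2−ε)/2 = (T_e/T_s)⁴ = 0.7707, ε = 0.4587.

0.459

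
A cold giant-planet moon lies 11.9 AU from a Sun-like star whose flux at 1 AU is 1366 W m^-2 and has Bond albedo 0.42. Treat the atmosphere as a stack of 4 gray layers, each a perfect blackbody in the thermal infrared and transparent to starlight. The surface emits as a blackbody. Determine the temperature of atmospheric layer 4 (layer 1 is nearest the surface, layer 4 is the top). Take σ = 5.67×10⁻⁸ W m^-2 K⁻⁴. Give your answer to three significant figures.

70.5 kelvin

Irradiance scales as 1/d², so S = 1366 W m^-2 × (1/11.9)² = 9.646 W m^-2.
Top-of-atmosphere balance: σT_e⁴ = S(1−α)/4 = 1.399 W m^-2 → T_e = 70.48 K.
The net upward flux σT_e⁴ is constant between every pair of levels, so T_k⁴ = (N+1−k)T_e⁴.
T_4 = (1)^(1/4)·70.48 = 70.48 K.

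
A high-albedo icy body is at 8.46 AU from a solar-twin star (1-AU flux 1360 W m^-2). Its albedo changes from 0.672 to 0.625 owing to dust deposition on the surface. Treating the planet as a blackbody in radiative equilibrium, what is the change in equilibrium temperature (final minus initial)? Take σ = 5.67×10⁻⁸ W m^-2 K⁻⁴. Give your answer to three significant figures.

2.46 kelvin

Flux at the orbit: S = 1360/(8.46)² = 19.00 W m^-2.
With α = 0.672, T₁ = 72.40 K.
With α = 0.625, T₂ = 74.87 K.
ΔT = T₂ − T₁ = 2.465 K.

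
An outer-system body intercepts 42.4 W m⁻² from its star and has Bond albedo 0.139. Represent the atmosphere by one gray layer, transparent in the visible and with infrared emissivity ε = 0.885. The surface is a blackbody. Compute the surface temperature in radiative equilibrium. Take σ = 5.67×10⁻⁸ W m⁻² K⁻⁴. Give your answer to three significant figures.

Effective emission temperature (TOA balance): σT_e⁴ = S(1−α)/4 = 9.127 W m⁻² → T_e = 112.6 K.
The surface balance (absorbed SW + ε·downward IR = σT_s⁴) with T_a⁴ = T_s⁴/2 reduces to T_s = T_e·[2/(2−ε)]^¼ = 130.4 K.

130 kelvin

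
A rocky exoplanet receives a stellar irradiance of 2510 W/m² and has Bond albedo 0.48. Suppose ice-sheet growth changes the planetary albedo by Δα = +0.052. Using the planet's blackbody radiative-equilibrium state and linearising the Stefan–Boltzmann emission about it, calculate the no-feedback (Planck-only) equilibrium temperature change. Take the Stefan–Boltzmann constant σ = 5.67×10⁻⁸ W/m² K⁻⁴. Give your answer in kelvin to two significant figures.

-6.9 kelvin

Reference equilibrium: T_e = [S(1−α)/(4σ)]^(1/4) = 275.4 K.
The change in absorbed flux is Δ[S(1−α)/4] = −SΔα/4 = -32.63 W/m².
Linearising σT⁴ gives d(σT⁴)/dT = 4σT_e³ = 4.739 W/m² per K.
Hence the no-feedback warming is ΔF/(4σT_e³) = -6.89 K.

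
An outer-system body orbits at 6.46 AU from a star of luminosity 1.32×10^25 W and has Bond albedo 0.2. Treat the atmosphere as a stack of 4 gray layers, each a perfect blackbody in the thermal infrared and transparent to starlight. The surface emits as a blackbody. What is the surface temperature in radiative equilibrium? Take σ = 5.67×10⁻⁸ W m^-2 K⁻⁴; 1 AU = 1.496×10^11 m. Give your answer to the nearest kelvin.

67 kelvin

Orbital distance: d = 6.46 AU = 9.664×10^11 m.
Spreading L over a sphere of radius d: S = 1.32×10^25/(4π·9.66×10^11²) = 1.125 W m^-2.
OLR = S(1−α)/4 = 0.2249 W m^-2; the top layer radiates at T_e = 44.63 K.
With N = 4 opaque layers, T_s = (N+1)^(1/4)·T_e = 5^(1/4)·44.63 = 66.74 K.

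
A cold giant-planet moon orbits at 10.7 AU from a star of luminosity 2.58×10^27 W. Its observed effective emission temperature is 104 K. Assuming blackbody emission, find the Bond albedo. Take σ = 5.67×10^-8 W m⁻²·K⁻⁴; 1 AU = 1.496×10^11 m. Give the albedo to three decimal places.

d = 10.7 × 1.496×10^11 m = 1.601×10^12 m.
Spreading L over a sphere of radius d: S = 2.58×10^27/(4π·1.60×10^12²) = 80.13 W m⁻².
Energy balance: S(1−α)/4 = σT⁴, so 1−α = 4σT⁴/S.
4σT⁴ = 4·5.67×10⁻⁸·(104)⁴ = 26.53 W m⁻².
Hence α = 1 − 26.53/80.13 = 0.6689.

0.669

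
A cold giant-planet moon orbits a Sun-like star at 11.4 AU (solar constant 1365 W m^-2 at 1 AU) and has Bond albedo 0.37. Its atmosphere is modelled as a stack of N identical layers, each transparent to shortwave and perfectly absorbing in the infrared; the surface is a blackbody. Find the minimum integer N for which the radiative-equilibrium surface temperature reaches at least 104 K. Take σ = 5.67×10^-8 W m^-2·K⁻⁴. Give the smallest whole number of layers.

4

Flux at the orbit: S = 1365/(11.4)² = 10.50 W m^-2.
Top-of-atmosphere balance: σT_e⁴ = S(1−α)/4 = 1.654 W m^-2 → T_e = 73.49 K.
Since T_s⁴ = (N+1)T_e⁴, we need N ≥ (T_s/T_e)⁴ − 1 = 3.010.
So N ≥ 3.010; the smallest integer is N = 4.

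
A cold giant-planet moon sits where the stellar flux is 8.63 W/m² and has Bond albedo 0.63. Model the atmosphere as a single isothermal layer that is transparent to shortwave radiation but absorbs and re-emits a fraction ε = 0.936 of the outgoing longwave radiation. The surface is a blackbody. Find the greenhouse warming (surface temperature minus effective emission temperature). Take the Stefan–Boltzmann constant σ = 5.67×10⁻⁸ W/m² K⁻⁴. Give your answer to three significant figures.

Effective emission temperature (TOA balance): σT_e⁴ = S(1−α)/4 = 0.7983 W/m² → T_e = 61.26 K.
The surface balance (absorbed SW + ε·downward IR = σT_s⁴) with T_a⁴ = T_s⁴/2 reduces to T_s = T_e·[2/(2−ε)]^¼ = 71.72 K.
The atmosphere warms the surface by 10.47 K.

10.5 K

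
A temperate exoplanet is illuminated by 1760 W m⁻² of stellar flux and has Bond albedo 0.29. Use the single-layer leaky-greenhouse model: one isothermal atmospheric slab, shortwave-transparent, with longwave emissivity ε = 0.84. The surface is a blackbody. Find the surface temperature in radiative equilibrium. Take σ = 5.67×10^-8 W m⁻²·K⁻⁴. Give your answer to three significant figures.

The planet radiates to space at T_e = [S(1−α)/(4σ)]^(1/4) = 272.4 K.
The surface balance (absorbed SW + ε·downward IR = σT_s⁴) with T_a⁴ = T_s⁴/2 reduces to T_s = T_e·[2/(2−ε)]^¼ = 312.2 K.

312 K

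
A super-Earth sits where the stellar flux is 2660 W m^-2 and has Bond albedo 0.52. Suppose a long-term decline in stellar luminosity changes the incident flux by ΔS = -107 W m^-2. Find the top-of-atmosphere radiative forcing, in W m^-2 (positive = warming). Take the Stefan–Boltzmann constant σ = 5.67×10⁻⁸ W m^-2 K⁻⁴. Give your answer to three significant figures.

-12.8 W m^-2

Only a fraction (1−α) is absorbed and it's spread over 4πR², so ΔF = (1−α)ΔS/4 = -12.84 W m^-2.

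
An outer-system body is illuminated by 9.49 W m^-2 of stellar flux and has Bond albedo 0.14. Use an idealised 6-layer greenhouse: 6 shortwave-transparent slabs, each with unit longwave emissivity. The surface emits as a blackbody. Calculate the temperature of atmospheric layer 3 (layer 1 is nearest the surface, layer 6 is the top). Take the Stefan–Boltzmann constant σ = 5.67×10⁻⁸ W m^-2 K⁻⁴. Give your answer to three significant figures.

110 K

OLR = S(1−α)/4 = 2.040 W m^-2; the top layer radiates at T_e = 77.45 K.
Each opaque layer satisfies 2T_j⁴ = T_{j−1}⁴ + T_{j+1}⁴, giving T_k⁴ = (N+1−k)T_e⁴.
With k = 3: T_3 = (6+1−3)^¼·77.45 K = 109.5 K.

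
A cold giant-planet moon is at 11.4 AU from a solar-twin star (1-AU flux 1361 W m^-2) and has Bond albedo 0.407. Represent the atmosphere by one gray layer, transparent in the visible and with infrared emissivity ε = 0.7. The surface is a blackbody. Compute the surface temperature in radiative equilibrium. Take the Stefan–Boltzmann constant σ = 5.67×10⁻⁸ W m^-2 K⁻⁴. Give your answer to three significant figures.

By the inverse-square law, S = 1361/11.4² = 10.47 W m^-2.
Effective emission temperature (TOA balance): σT_e⁴ = S(1−α)/4 = 1.553 W m^-2 → T_e = 72.34 K.
For a single slab of emissivity ε, T_s⁴ = 2T_e⁴/(2−ε); thus T_s = 72.34·(1.538)^(1/4) = 80.56 K.

80.6 K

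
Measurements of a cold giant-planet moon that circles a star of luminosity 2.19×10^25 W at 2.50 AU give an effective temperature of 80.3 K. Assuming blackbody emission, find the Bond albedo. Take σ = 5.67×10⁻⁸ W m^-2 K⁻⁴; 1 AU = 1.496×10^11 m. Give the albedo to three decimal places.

0.243

d = 2.50 × 1.496×10^11 m = 3.740×10^11 m.
Flux at the orbit: S = L/(4πd²) = 2.19×10^25/(4π·(3.74×10^11)²) = 12.46 W m^-2.
Rearranging the radiative balance, α = 1 − 4σT⁴/S.
4σT⁴ = 4·5.67×10⁻⁸·(80.3)⁴ = 9.430 W m^-2.
1−α = 9.430/12.46 = 0.7569, so α = 0.2431.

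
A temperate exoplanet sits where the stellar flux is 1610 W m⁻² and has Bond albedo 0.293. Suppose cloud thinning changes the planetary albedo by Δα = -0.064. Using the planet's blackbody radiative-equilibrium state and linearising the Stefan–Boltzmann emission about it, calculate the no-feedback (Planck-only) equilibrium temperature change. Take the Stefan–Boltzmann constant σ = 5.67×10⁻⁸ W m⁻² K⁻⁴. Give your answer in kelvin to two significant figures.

6.0 K

Reference equilibrium: T_e = [S(1−α)/(4σ)]^(1/4) = 266.2 K.
TOA radiative forcing: ΔF = −S·Δα/4 = −1610·(-0.064)/4 = 25.76 W m⁻².
Planck response: λ_P = 4σT_e³ = 4·5.67×10⁻⁸·(266.2)³ = 4.277 W m⁻²/K.
Hence the no-feedback warming is ΔF/(4σT_e³) = 6.02 K.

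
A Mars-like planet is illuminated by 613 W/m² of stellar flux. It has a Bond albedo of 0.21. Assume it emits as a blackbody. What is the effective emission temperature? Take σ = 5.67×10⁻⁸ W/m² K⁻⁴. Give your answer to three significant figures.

215 K

Averaging over the sphere, the absorbed flux is S(1−α)/4 = 121.1 W/m².
In equilibrium σT⁴ equals this, so T = 215.0 K.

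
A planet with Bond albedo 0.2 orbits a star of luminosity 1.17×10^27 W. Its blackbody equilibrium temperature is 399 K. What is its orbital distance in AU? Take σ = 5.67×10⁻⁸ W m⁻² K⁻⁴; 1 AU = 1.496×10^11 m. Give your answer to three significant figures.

0.761 AU

Required flux: S = 4σT⁴/(1−α) = 7185 W m⁻².
From L = 4πd²S, d = √(1.17×10^27/(4π·7185)) = 1.138×10^11 m = 0.7609 AU.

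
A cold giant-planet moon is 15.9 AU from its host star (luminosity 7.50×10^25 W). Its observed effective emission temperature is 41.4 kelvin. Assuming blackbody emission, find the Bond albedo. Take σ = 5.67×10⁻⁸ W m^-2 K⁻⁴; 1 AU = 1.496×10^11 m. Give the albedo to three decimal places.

0.368

Orbital distance: d = 15.9 AU = 2.379×10^12 m.
S = L/(4πd²) = 1.055 W m^-2.
From σT⁴ = S(1−α)/4 we invert for α: 1−α = 4σT⁴/S.
4σT⁴ = 4·5.67×10⁻⁸·(41.4)⁴ = 0.6663 W m^-2.
Hence α = 1 − 0.6663/1.055 = 0.3684.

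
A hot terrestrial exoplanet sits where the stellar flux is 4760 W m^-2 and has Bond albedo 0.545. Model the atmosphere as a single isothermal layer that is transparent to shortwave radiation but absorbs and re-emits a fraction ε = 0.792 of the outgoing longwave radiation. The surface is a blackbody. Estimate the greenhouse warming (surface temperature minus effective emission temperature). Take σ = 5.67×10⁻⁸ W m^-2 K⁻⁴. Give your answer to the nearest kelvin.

42 K

At the top of the atmosphere, σT_e⁴ = S(1−α)/4 = 541.4 W m^-2, giving T_e = 312.6 K.
For a single slab of emissivity ε, T_s⁴ = 2T_e⁴/(2−ε); thus T_s = 312.6·(1.656)^(1/4) = 354.6 K.
T_s − T_e = 354.6 − 312.6 = 41.99 K.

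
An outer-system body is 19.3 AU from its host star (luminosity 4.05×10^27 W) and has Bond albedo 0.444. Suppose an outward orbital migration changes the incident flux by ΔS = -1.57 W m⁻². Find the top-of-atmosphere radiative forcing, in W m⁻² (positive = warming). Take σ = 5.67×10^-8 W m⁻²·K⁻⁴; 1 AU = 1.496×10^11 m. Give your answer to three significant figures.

d = 19.3 × 1.496×10^11 m = 2.887×10^12 m.
Spreading L over a sphere of radius d: S = 4.05×10^27/(4π·2.89×10^12²) = 38.66 W m⁻².
ΔF = Δ[S(1−α)]/4 = (1−0.444)·-1.57/4 = -0.2182 W m⁻².

-0.218 W m⁻²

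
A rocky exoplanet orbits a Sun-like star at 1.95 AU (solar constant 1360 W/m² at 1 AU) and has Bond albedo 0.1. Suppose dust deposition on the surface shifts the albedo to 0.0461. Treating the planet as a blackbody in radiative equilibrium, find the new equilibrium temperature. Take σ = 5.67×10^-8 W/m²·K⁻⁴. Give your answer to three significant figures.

By the inverse-square law, S = 1360/1.95² = 357.7 W/m².
With the new albedo, S(1−α₂)/4 = 85.29 W/m², so T₂ = 196.9 K.

197 K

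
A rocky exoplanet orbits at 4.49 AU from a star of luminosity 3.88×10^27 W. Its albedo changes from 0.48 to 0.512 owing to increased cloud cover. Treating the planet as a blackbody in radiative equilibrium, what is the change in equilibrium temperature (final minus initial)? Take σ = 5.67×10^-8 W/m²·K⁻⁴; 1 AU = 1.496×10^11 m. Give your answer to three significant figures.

-3.14 kelvin

d = 4.49 × 1.496×10^11 m = 6.717×10^11 m.
S = L/(4πd²) = 684.3 W/m².
With α = 0.48, T₁ = 199.0 K.
After:  T₂ = [684.3·0.488/(4σ)]^(1/4) = 195.9 K.
ΔT = T₂ − T₁ = -3.135 K.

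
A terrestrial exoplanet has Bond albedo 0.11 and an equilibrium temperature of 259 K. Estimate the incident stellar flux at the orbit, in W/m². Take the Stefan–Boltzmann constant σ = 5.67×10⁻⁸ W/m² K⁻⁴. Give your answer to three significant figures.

From S(1−α)/4 = σT⁴: S = 4σT⁴/(1−α).
The emitted flux is σT⁴ = 255.1 W/m².
S = 4·255.1/0.89 = 1147 W/m².

1150 W/m²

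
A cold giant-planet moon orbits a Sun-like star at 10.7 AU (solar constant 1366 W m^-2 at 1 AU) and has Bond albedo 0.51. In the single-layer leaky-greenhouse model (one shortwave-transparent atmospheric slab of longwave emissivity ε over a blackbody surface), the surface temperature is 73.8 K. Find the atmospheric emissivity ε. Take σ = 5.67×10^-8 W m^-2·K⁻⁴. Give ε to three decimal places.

0.262

Irradiance scales as 1/d², so S = 1366 W m^-2 × (1/10.7)² = 11.93 W m^-2.
First, T_e = [11.93·(1−0.51)/(4σ)]^(1/4) = 71.25 K.
T_s⁴ = T_e⁴·2/(2−ε) → ε = 2 − 2(T_e/T_s)⁴ = 2 − 2·(71.25/73.8)⁴ = 0.2620.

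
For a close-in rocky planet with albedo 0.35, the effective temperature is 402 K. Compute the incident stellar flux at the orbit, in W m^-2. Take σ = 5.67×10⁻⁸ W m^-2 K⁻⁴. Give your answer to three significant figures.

9110 W m^-2

Invert the energy balance for S: S = 4σT⁴/(1−α).
σT⁴ = 5.67×10⁻⁸·(402)⁴ = 1481 W m^-2.
So S = 4×1481/(1−0.35) = 9112 W m^-2.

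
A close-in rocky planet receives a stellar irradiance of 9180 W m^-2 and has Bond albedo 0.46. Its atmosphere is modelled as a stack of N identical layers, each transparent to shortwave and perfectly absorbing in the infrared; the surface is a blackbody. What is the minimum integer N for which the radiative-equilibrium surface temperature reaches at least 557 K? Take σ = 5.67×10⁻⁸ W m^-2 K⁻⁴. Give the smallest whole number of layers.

The effective emission temperature is T_e = [S(1−α)/(4σ)]^¼ = 384.5 K.
Need (N+1)T_e⁴ ≥ T_s⁴, i.e. N+1 ≥ (557/384.5)⁴ = 4.404.
So N ≥ 3.404; the smallest integer is N = 4.

4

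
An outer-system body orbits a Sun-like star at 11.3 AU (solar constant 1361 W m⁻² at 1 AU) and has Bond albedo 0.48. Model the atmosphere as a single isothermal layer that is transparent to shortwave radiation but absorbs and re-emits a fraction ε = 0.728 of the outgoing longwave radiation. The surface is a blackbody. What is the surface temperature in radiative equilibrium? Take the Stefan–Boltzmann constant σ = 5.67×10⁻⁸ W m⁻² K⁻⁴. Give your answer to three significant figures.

Irradiance scales as 1/d², so S = 1361 W m⁻² × (1/11.3)² = 10.66 W m⁻².
At the top of the atmosphere, σT_e⁴ = S(1−α)/4 = 1.386 W m⁻², giving T_e = 70.31 K.
The surface balance (absorbed SW + ε·downward IR = σT_s⁴) with T_a⁴ = T_s⁴/2 reduces to T_s = T_e·[2/(2−ε)]^¼ = 78.73 K.

78.7 K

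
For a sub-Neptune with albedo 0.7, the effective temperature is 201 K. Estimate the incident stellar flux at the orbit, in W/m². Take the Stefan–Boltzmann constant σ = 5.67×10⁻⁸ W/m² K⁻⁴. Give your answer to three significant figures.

From S(1−α)/4 = σT⁴: S = 4σT⁴/(1−α).
The emitted flux is σT⁴ = 92.55 W/m².
S = 4·92.55/0.3 = 1234 W/m².

1230 W/m²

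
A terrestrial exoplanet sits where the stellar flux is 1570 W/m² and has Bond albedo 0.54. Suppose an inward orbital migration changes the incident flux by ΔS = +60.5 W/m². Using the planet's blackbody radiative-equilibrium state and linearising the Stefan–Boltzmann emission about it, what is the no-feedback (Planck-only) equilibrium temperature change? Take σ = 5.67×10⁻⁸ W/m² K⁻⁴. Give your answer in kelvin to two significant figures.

2.3 K

Reference equilibrium: T_e = [S(1−α)/(4σ)]^(1/4) = 237.5 K.
ΔF = Δ[S(1−α)]/4 = (1−0.54)·+60.5/4 = 6.957 W/m².
The Planck feedback parameter is 4σT_e³ = 3.040 W/m²/K.
Hence the no-feedback warming is ΔF/(4σT_e³) = 2.29 K.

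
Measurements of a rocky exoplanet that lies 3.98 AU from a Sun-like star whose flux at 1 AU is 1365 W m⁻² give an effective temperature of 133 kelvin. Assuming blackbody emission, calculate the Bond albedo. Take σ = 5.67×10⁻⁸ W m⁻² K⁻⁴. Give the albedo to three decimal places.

Flux at the orbit: S = 1365/(3.98)² = 86.17 W m⁻².
Rearranging the radiative balance, α = 1 − 4σT⁴/S.
σT⁴ = 17.74 W m⁻², so 4σT⁴ = 70.97 W m⁻².
1−α = 70.97/86.17 = 0.8235, so α = 0.1765.

0.176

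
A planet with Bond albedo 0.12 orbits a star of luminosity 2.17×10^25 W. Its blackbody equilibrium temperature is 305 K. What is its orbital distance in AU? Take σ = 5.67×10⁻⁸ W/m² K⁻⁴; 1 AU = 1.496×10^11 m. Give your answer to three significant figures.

Energy balance gives S = 4σT⁴/(1−α) = 2230 W/m².
From L = 4πd²S, d = √(2.17×10^25/(4π·2230)) = 2.783×10^10 m = 0.1860 AU.

0.186 AU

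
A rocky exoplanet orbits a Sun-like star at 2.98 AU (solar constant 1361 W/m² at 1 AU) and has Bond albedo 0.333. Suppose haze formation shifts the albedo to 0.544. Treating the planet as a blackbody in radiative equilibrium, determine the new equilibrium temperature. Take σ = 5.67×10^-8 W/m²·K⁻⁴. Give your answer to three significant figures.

Flux at the orbit: S = 1361/(2.98)² = 153.3 W/m².
New equilibrium: T₂ = [(1−0.544)·153.3/(4σ)]^(1/4) = 132.5 K.

132 K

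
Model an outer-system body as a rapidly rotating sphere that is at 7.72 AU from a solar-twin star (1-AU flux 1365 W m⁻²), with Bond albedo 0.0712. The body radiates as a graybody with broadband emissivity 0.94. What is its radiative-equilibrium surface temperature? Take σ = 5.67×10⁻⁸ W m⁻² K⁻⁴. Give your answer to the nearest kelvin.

100 K

By the inverse-square law, S = 1365/7.72² = 22.90 W m⁻².
The planet absorbs (1−α)S over its disc πR² and re-emits over 4πR², so the mean absorbed flux is (1−0.0712)·22.90/4 = 5.318 W m⁻².
Radiative balance εσT⁴ = 5.318 gives T = [5.318/(0.94·σ)]^(1/4) = 99.95 K.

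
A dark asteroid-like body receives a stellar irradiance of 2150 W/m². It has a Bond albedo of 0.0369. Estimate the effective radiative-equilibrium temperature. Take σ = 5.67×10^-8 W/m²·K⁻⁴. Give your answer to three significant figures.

Absorbed flux (global mean): S(1−α)/4 = 2150·0.963/4 = 517.7 W/m².
Balancing against σT⁴: T = (517.7/5.67×10⁻⁸)^(1/4) = 309.1 K.

309 K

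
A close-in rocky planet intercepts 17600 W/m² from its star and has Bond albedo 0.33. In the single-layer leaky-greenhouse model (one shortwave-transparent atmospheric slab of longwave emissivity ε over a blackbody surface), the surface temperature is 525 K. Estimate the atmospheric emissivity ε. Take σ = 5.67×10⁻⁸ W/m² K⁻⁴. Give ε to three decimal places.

Effective temperature: T_e = [S(1−α)/(4σ)]^(1/4) = 477.5 K.
Inverting T_s⁴ = 2T_e⁴/(2−ε): (T_e/T_s)⁴ = 0.6844, so ε = 2(1 − 0.6844) = 0.6312.

0.631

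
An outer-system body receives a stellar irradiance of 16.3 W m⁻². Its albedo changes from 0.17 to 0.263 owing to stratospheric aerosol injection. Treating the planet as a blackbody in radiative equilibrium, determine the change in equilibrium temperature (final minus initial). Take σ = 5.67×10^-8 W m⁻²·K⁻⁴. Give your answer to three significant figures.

Initial: T₁ = [S(1−0.17)/(4σ)]^(1/4) = 87.88 K.
With α = 0.263, T₂ = 85.31 K.
ΔT = T₂ − T₁ = -2.573 K.

-2.57 K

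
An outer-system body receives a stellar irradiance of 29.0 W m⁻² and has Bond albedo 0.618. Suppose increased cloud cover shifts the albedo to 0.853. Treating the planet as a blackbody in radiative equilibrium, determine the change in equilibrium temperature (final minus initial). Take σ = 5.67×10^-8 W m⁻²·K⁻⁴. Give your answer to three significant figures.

With α = 0.618, T₁ = 83.60 K.
After:  T₂ = [29.00·0.147/(4σ)]^(1/4) = 65.84 K.
Change: 65.84 − 83.60 = -17.76 K.

-17.8 kelvin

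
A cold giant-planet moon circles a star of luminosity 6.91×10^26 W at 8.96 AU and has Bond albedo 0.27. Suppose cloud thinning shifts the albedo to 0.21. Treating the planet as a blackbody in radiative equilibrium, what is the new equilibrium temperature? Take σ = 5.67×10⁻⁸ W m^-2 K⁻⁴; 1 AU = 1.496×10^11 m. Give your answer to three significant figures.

Orbital distance: d = 8.96 AU = 1.340×10^12 m.
Flux at the orbit: S = L/(4πd²) = 6.91×10^26/(4π·(1.34×10^12)²) = 30.60 W m^-2.
With the new albedo, S(1−α₂)/4 = 6.044 W m^-2, so T₂ = 101.6 K.

102 K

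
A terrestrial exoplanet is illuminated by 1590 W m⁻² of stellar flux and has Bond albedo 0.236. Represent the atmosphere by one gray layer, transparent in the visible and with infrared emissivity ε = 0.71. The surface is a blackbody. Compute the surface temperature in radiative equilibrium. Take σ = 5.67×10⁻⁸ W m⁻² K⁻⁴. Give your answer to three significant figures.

Effective emission temperature (TOA balance): σT_e⁴ = S(1−α)/4 = 303.7 W m⁻² → T_e = 270.5 K.
For a single slab of emissivity ε, T_s⁴ = 2T_e⁴/(2−ε); thus T_s = 270.5·(1.55)^(1/4) = 301.9 K.

302 K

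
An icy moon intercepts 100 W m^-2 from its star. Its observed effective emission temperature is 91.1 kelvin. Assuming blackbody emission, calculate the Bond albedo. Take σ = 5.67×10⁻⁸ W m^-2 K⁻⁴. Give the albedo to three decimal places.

0.844

From σT⁴ = S(1−α)/4 we invert for α: 1−α = 4σT⁴/S.
4σT⁴ = 4·5.67×10⁻⁸·(91.1)⁴ = 15.62 W m^-2.
1−α = 15.62/100.0 = 0.1562, so α = 0.8438.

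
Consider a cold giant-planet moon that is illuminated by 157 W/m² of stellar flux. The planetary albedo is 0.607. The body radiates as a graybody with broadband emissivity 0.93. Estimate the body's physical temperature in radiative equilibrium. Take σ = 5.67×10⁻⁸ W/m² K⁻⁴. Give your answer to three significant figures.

The planet absorbs (1−α)S over its disc πR² and re-emits over 4πR², so the mean absorbed flux is (1−0.607)·157.0/4 = 15.43 W/m².
Equating to εσT⁴ with ε = 0.93: T = (15.43/0.93σ)^(1/4) = 130.8 K.

131 K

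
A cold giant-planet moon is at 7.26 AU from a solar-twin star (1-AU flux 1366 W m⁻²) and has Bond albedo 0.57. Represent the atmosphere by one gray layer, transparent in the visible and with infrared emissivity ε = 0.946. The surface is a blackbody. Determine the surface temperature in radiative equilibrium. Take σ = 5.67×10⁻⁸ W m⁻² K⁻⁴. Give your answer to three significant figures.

Flux at the orbit: S = 1366/(7.26)² = 25.92 W m⁻².
At the top of the atmosphere, σT_e⁴ = S(1−α)/4 = 2.786 W m⁻², giving T_e = 83.72 K.
The surface balance (absorbed SW + ε·downward IR = σT_s⁴) with T_a⁴ = T_s⁴/2 reduces to T_s = T_e·[2/(2−ε)]^¼ = 98.26 K.

98.3 K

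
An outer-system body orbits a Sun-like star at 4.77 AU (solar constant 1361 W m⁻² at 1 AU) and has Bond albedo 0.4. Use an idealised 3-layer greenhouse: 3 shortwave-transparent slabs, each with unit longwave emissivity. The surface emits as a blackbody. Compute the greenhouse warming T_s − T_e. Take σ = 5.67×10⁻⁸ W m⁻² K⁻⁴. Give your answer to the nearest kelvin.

Flux at the orbit: S = 1361/(4.77)² = 59.82 W m⁻².
Top-of-atmosphere balance: σT_e⁴ = S(1−α)/4 = 8.972 W m⁻² → T_e = 112.2 K.
T_s = (N+1)^(1/4)·T_e = 158.6 K.
Warming: T_s − T_e = 46.46 K.

46 K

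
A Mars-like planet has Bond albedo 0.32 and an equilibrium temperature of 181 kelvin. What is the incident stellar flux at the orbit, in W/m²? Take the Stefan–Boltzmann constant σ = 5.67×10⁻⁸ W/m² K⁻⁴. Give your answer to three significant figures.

358 W/m²

Invert the energy balance for S: S = 4σT⁴/(1−α).
σT⁴ = 5.67×10⁻⁸·(181)⁴ = 60.86 W/m².
S = 4·60.86/0.68 = 358.0 W/m².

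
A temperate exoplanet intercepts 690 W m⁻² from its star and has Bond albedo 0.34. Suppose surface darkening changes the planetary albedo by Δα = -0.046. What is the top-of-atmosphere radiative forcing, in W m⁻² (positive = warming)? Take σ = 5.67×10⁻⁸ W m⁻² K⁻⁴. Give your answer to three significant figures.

ΔF = −(S/4)Δα = −(690.0/4)×(-0.046) = 7.935 W m⁻².

7.93 W m⁻²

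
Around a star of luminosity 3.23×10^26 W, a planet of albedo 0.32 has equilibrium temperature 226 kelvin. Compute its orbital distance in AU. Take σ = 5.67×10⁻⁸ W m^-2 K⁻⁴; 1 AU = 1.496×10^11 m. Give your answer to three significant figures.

Required flux: S = 4σT⁴/(1−α) = 870.1 W m^-2.
From L = 4πd²S, d = √(3.23×10^26/(4π·870.1)) = 1.719×10^11 m = 1.149 AU.

1.15 AU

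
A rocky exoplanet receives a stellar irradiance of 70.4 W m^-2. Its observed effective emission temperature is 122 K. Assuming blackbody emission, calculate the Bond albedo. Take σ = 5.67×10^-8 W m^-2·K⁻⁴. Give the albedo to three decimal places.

0.286

Rearranging the radiative balance, α = 1 − 4σT⁴/S.
σT⁴ = 12.56 W m^-2, so 4σT⁴ = 50.24 W m^-2.
Hence α = 1 − 50.24/70.40 = 0.2863.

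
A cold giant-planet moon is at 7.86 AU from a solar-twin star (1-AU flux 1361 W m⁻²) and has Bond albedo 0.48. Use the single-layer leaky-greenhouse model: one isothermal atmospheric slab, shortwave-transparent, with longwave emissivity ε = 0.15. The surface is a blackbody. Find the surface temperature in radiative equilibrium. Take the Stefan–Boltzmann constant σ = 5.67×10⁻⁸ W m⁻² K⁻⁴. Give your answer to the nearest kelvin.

By the inverse-square law, S = 1361/7.86² = 22.03 W m⁻².
The planet radiates to space at T_e = [S(1−α)/(4σ)]^(1/4) = 84.30 K.
The surface balance (absorbed SW + ε·downward IR = σT_s⁴) with T_a⁴ = T_s⁴/2 reduces to T_s = T_e·[2/(2−ε)]^¼ = 85.96 K.

86 kelvin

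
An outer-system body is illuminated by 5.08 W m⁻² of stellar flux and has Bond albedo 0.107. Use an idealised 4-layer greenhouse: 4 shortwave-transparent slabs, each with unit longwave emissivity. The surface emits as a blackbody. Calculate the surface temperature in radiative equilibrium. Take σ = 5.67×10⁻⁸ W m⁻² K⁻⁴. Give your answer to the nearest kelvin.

OLR = S(1−α)/4 = 1.134 W m⁻²; the top layer radiates at T_e = 66.88 K.
For an N-layer opaque stack, T_s⁴ = (N+1)T_e⁴, hence T_s = (5)^(1/4)×66.88 K = 100.0 K.

100 kelvin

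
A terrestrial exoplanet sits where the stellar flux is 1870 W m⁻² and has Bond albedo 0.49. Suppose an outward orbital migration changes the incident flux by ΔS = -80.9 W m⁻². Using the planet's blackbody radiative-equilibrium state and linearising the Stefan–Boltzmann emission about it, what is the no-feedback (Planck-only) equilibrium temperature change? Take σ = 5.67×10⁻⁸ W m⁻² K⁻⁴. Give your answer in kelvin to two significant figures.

-2.8 kelvin

Unperturbed T_e = [1870·(1−0.49)/(4σ)]^¼ = 254.6 K.
Only a fraction (1−α) is absorbed and it's spread over 4πR², so ΔF = (1−α)ΔS/4 = -10.31 W m⁻².
Planck response: λ_P = 4σT_e³ = 4·5.67×10⁻⁸·(254.6)³ = 3.745 W m⁻²/K.
So ΔT₀ = -10.31/3.745 = -2.75 K.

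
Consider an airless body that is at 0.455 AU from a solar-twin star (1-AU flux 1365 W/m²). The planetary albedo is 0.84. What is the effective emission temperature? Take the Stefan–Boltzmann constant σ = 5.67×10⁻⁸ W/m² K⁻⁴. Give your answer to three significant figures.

Irradiance scales as 1/d², so S = 1365 W/m² × (1/0.455)² = 6593 W/m².
Absorbed flux (global mean): S(1−α)/4 = 6593·0.16/4 = 263.7 W/m².
In equilibrium σT⁴ equals this, so T = 261.2 K.

261 K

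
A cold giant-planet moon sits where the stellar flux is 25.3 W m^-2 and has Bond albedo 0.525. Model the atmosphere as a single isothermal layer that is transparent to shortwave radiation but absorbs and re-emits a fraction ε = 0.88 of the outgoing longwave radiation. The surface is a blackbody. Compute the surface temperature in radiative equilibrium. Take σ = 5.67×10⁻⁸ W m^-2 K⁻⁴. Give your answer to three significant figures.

Effective emission temperature (TOA balance): σT_e⁴ = S(1−α)/4 = 3.004 W m^-2 → T_e = 85.32 K.
Surface balance with a leaky layer gives σT_s⁴ = σT_e⁴·2/(2−ε), so T_s = T_e·[2/(2−0.88)]^(1/4) = 98.63 K.

98.6 K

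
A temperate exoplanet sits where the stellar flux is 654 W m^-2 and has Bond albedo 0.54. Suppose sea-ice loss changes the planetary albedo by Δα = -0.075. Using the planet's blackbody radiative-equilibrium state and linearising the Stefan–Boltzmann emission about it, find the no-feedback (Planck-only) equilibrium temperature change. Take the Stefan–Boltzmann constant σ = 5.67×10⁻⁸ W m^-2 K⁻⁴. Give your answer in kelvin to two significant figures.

Unperturbed T_e = [654.0·(1−0.54)/(4σ)]^¼ = 190.8 K.
The change in absorbed flux is Δ[S(1−α)/4] = −SΔα/4 = 12.26 W m^-2.
Linearising σT⁴ gives d(σT⁴)/dT = 4σT_e³ = 1.576 W m^-2 per K.
ΔT₀ = ΔF/λ_P = 12.26/1.576 = 7.78 K.

7.8 kelvin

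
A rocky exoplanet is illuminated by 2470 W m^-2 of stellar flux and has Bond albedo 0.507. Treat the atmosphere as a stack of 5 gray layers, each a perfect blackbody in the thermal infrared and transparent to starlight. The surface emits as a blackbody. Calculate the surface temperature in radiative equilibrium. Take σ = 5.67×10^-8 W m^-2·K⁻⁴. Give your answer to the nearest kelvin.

OLR = S(1−α)/4 = 304.4 W m^-2; the top layer radiates at T_e = 270.7 K.
With N = 5 opaque layers, T_s = (N+1)^(1/4)·T_e = 6^(1/4)·270.7 = 423.7 K.

424 kelvin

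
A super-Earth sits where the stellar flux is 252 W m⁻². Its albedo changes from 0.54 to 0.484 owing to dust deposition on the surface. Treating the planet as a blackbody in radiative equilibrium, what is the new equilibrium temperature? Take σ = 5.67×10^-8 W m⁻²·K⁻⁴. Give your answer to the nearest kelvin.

155 K

With the new albedo, S(1−α₂)/4 = 32.51 W m⁻², so T₂ = 154.7 K.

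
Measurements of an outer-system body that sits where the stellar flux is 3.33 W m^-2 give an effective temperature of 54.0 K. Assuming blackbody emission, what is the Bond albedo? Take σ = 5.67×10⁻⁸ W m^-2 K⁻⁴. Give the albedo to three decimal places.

From σT⁴ = S(1−α)/4 we invert for α: 1−α = 4σT⁴/S.
4σT⁴ = 4·5.67×10⁻⁸·(54.0)⁴ = 1.928 W m^-2.
Hence α = 1 − 1.928/3.330 = 0.4209.

0.421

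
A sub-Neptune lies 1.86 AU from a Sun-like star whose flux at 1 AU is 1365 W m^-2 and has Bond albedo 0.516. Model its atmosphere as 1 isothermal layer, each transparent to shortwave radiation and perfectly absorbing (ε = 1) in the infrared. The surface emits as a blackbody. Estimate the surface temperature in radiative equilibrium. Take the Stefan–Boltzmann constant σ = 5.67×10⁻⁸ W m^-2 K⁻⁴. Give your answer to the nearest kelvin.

Irradiance scales as 1/d², so S = 1365 W m^-2 × (1/1.86)² = 394.6 W m^-2.
The effective emission temperature is T_e = [S(1−α)/(4σ)]^¼ = 170.3 K.
Layer-by-layer balance gives σT_s⁴ = (N+1)σT_e⁴, so T_s = 2^¼·170.3 = 202.6 K.

203 K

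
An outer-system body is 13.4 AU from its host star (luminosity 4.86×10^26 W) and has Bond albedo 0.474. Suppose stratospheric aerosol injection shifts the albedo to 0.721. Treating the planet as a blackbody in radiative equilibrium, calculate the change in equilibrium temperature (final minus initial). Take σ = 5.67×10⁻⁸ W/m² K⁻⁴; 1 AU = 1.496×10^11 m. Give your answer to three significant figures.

-10.1 K

d = 13.4 × 1.496×10^11 m = 2.005×10^12 m.
S = L/(4πd²) = 9.624 W/m².
Initial: T₁ = [S(1−0.474)/(4σ)]^(1/4) = 68.73 K.
After:  T₂ = [9.624·0.279/(4σ)]^(1/4) = 58.66 K.
Change: 58.66 − 68.73 = -10.08 K.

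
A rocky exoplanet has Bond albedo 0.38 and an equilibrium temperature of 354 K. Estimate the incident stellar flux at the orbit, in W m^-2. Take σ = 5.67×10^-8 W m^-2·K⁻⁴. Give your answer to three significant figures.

5740 W m^-2

From S(1−α)/4 = σT⁴: S = 4σT⁴/(1−α).
σT⁴ = 5.67×10⁻⁸·(354)⁴ = 890.4 W m^-2.
So S = 4×890.4/(1−0.38) = 5745 W m^-2.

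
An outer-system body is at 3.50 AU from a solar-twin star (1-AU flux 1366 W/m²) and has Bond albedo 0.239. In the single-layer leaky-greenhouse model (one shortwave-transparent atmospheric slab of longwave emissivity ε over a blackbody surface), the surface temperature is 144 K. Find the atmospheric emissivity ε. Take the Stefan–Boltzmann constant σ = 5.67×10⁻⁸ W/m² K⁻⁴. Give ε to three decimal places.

Flux at the orbit: S = 1366/(3.50)² = 111.5 W/m².
Effective temperature: T_e = [S(1−α)/(4σ)]^(1/4) = 139.1 K.
Inverting T_s⁴ = 2T_e⁴/(2−ε): (T_e/T_s)⁴ = 0.8702, so ε = 2(1 − 0.8702) = 0.2597.

0.260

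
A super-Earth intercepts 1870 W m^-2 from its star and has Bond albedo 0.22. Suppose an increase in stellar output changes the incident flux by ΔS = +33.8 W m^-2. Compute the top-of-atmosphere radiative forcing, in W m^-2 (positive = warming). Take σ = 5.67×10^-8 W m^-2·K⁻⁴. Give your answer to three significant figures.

TOA radiative forcing: ΔF = (1−α)ΔS/4 = 0.78·(+33.8)/4 = 6.591 W m^-2.

6.59 W m^-2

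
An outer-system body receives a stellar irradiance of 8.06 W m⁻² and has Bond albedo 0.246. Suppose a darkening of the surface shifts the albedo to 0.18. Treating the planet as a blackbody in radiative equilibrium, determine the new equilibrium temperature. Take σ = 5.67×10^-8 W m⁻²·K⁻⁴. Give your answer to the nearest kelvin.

New equilibrium: T₂ = [(1−0.18)·8.060/(4σ)]^(1/4) = 73.47 K.

73 K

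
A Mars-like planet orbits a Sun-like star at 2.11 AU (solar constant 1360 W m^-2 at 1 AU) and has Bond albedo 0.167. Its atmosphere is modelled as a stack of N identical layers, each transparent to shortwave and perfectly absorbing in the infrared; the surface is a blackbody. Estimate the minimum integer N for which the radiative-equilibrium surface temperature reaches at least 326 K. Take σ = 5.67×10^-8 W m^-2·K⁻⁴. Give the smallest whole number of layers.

10

Irradiance scales as 1/d², so S = 1360 W m^-2 × (1/2.11)² = 305.5 W m^-2.
Top-of-atmosphere balance: σT_e⁴ = S(1−α)/4 = 63.61 W m^-2 → T_e = 183.0 K.
T_s = (N+1)^(1/4)·T_e ≥ 326 K requires N+1 ≥ (T_s/T_e)⁴ = (326/183.0)⁴ = 10.067.
The minimum whole number is N = 10.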